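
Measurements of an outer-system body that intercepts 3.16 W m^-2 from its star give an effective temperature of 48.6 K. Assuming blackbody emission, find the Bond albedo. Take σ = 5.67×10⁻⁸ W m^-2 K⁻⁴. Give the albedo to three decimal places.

0.600

Energy balance: S(1−α)/4 = σT⁴, so 1−α = 4σT⁴/S.
σT⁴ = 0.3163 W m^-2, so 4σT⁴ = 1.265 W m^-2.
Hence α = 1 − 1.265/3.160 = 0.5996.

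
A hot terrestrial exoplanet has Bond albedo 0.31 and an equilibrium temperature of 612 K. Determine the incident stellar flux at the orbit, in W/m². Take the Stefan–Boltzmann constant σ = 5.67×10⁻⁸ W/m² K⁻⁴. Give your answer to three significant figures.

46100 W/m²

Invert the energy balance for S: S = 4σT⁴/(1−α).
σT⁴ = 5.67×10⁻⁸·(612)⁴ = 7954 W/m².
So S = 4×7954/(1−0.31) = 46110 W/m².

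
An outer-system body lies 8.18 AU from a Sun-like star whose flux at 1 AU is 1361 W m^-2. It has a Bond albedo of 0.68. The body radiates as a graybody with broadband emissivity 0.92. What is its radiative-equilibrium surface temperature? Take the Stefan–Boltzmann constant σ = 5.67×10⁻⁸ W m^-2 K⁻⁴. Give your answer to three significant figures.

Irradiance scales as 1/d², so S = 1361 W m^-2 × (1/8.18)² = 20.34 W m^-2.
Absorbed flux (global mean): S(1−α)/4 = 20.34·0.32/4 = 1.627 W m^-2.
Radiative balance εσT⁴ = 1.627 gives T = [1.627/(0.92·σ)]^(1/4) = 74.73 K.

74.7 kelvin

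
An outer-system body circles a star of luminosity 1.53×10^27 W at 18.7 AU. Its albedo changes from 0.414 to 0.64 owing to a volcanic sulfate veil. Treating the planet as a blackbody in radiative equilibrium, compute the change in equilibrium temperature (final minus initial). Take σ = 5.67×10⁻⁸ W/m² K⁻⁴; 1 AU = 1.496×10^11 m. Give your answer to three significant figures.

d = 18.7 × 1.496×10^11 m = 2.798×10^12 m.
Spreading L over a sphere of radius d: S = 1.53×10^27/(4π·2.80×10^12²) = 15.56 W/m².
Initial: T₁ = [S(1−0.414)/(4σ)]^(1/4) = 79.62 K.
Final:   T₂ = [S(1−0.64)/(4σ)]^(1/4) = 70.49 K.
Change: 70.49 − 79.62 = -9.131 K.

-9.13 K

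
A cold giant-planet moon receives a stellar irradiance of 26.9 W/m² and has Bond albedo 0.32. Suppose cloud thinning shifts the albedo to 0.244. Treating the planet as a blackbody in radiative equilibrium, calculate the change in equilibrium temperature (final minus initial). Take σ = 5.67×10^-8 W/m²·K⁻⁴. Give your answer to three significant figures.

2.54 K

Before: T₁ = [26.90·0.68/(4σ)]^(1/4) = 94.77 K.
After:  T₂ = [26.90·0.756/(4σ)]^(1/4) = 97.31 K.
Change: 97.31 − 94.77 = 2.544 K.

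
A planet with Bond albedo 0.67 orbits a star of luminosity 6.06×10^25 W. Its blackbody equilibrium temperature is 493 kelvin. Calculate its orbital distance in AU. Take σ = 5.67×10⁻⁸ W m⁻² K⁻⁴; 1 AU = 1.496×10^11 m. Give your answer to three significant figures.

0.0729 AU

Required flux: S = 4σT⁴/(1−α) = 40600 W m⁻².
From L = 4πd²S, d = √(6.06×10^25/(4π·40600)) = 1.090×10^10 m = 0.07285 AU.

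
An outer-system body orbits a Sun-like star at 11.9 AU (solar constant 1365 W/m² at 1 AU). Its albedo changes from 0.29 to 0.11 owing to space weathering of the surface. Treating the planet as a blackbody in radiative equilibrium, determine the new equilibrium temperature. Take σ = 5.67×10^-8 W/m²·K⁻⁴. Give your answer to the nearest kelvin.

Flux at the orbit: S = 1365/(11.9)² = 9.639 W/m².
T₂ = [S(1−α₂)/(4σ)]^(1/4) = [9.639·0.89/(4σ)]^(1/4) = 78.42 K.

78 K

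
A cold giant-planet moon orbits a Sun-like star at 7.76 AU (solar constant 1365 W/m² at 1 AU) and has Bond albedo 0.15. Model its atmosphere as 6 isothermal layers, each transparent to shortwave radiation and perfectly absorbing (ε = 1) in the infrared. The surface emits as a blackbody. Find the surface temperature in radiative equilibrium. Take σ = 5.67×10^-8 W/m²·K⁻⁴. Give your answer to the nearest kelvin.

156 K

Irradiance scales as 1/d², so S = 1365 W/m² × (1/7.76)² = 22.67 W/m².
The effective emission temperature is T_e = [S(1−α)/(4σ)]^¼ = 96.01 K.
For an N-layer opaque stack, T_s⁴ = (N+1)T_e⁴, hence T_s = (7)^(1/4)×96.01 K = 156.2 K.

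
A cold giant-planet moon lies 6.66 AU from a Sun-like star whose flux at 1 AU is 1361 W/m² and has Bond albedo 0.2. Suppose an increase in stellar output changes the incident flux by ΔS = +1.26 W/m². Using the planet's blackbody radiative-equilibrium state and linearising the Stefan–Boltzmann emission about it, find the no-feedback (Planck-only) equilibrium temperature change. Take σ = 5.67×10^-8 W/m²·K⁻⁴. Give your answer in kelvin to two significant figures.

Irradiance scales as 1/d², so S = 1361 W/m² × (1/6.66)² = 30.68 W/m².
Unperturbed T_e = [30.68·(1−0.2)/(4σ)]^¼ = 102.0 K.
Only a fraction (1−α) is absorbed and it's spread over 4πR², so ΔF = (1−α)ΔS/4 = 0.2520 W/m².
The Planck feedback parameter is 4σT_e³ = 0.2407 W/m²/K.
Hence the no-feedback warming is ΔF/(4σT_e³) = 1.05 K.

1.0 K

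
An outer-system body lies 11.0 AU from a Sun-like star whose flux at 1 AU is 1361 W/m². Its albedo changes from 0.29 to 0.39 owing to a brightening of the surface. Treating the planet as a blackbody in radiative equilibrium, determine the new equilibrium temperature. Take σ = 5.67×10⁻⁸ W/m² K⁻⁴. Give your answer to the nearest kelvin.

74 K

Irradiance scales as 1/d², so S = 1361 W/m² × (1/11.0)² = 11.25 W/m².
T₂ = [S(1−α₂)/(4σ)]^(1/4) = [11.25·0.61/(4σ)]^(1/4) = 74.16 K.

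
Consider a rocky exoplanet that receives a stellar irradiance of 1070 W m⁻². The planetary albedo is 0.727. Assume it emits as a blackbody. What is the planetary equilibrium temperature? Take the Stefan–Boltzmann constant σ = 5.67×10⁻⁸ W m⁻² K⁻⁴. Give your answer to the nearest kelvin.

Averaging over the sphere, the absorbed flux is S(1−α)/4 = 73.03 W m⁻².
Balancing against σT⁴: T = (73.03/5.67×10⁻⁸)^(1/4) = 189.4 K.

189 K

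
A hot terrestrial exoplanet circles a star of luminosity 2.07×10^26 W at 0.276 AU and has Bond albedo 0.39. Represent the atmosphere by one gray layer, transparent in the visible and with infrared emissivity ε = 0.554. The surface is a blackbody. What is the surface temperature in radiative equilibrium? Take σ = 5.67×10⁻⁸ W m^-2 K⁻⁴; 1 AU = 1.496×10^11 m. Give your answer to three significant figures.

Orbital distance: d = 0.276 AU = 4.129×10^10 m.
Spreading L over a sphere of radius d: S = 2.07×10^26/(4π·4.13×10^10²) = 9662 W m^-2.
The planet radiates to space at T_e = [S(1−α)/(4σ)]^(1/4) = 401.5 K.
For a single slab of emissivity ε, T_s⁴ = 2T_e⁴/(2−ε); thus T_s = 401.5·(1.383)^(1/4) = 435.4 K.

435 kelvin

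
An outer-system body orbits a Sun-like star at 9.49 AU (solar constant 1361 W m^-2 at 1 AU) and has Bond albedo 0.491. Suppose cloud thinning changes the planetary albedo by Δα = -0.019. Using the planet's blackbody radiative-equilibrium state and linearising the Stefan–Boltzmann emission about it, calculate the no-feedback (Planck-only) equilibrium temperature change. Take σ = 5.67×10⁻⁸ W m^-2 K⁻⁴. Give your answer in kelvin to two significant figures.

0.71 K

Flux at the orbit: S = 1361/(9.49)² = 15.11 W m^-2.
The baseline emission temperature is T_e = 76.31 K.
The change in absorbed flux is Δ[S(1−α)/4] = −SΔα/4 = 0.07178 W m^-2.
Linearising σT⁴ gives d(σT⁴)/dT = 4σT_e³ = 0.1008 W m^-2 per K.
So ΔT₀ = 0.07178/0.1008 = 0.712 K.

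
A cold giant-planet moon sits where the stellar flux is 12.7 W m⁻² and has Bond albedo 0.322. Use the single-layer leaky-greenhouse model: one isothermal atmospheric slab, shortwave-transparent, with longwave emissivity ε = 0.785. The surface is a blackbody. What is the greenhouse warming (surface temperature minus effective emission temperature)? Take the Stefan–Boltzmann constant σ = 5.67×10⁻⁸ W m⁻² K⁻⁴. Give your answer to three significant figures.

The planet radiates to space at T_e = [S(1−α)/(4σ)]^(1/4) = 78.50 K.
For a single slab of emissivity ε, T_s⁴ = 2T_e⁴/(2−ε); thus T_s = 78.50·(1.646)^(1/4) = 88.91 K.
Greenhouse warming: T_s − T_e = 10.42 K.

10.4 kelvin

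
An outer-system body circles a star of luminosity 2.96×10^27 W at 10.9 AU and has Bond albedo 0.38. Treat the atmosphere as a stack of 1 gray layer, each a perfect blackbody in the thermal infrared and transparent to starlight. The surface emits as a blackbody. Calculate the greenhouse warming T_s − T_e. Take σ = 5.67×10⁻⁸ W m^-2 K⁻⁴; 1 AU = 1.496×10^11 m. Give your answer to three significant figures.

Orbital distance: d = 10.9 AU = 1.631×10^12 m.
Flux at the orbit: S = L/(4πd²) = 2.96×10^27/(4π·(1.63×10^12)²) = 88.59 W m^-2.
The effective emission temperature is T_e = [S(1−α)/(4σ)]^¼ = 124.7 K.
T_s = (N+1)^(1/4)·T_e = 148.3 K.
Warming: T_s − T_e = 23.60 K.

23.6 kelvin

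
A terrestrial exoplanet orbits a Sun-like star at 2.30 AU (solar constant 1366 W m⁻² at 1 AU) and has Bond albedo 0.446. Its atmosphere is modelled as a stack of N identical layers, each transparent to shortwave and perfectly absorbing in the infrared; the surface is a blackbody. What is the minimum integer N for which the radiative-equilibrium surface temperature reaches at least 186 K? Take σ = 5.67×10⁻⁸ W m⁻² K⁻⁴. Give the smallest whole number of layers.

1

Irradiance scales as 1/d², so S = 1366 W m⁻² × (1/2.30)² = 258.2 W m⁻².
The effective emission temperature is T_e = [S(1−α)/(4σ)]^¼ = 158.5 K.
Since T_s⁴ = (N+1)T_e⁴, we need N ≥ (T_s/T_e)⁴ − 1 = 0.898.
Rounding up, N = 1.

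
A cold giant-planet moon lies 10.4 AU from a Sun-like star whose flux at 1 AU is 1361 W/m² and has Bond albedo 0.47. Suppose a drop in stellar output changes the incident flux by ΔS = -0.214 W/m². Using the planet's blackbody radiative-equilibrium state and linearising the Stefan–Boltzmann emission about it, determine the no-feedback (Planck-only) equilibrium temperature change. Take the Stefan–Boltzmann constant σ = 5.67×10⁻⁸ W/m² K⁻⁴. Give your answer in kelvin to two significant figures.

Flux at the orbit: S = 1361/(10.4)² = 12.58 W/m².
Reference equilibrium: T_e = [S(1−α)/(4σ)]^(1/4) = 73.64 K.
TOA radiative forcing: ΔF = (1−α)ΔS/4 = 0.53·(-0.214)/4 = -0.02836 W/m².
The Planck feedback parameter is 4σT_e³ = 0.09057 W/m²/K.
Hence the no-feedback warming is ΔF/(4σT_e³) = -0.313 K.

-0.31 K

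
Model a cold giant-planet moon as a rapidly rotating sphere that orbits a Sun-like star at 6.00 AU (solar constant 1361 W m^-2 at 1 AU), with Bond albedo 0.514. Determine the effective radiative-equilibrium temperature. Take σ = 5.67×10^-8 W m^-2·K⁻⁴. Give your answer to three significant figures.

Irradiance scales as 1/d², so S = 1361 W m^-2 × (1/6.00)² = 37.81 W m^-2.
Absorbed flux (global mean): S(1−α)/4 = 37.81·0.486/4 = 4.593 W m^-2.
Balancing against σT⁴: T = (4.593/5.67×10⁻⁸)^(1/4) = 94.87 K.

94.9 kelvin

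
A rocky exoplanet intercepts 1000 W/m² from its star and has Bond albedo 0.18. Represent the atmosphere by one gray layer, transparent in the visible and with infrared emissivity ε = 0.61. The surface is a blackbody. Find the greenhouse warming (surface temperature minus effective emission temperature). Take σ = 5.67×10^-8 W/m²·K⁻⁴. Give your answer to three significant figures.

Effective emission temperature (TOA balance): σT_e⁴ = S(1−α)/4 = 205.0 W/m² → T_e = 245.2 K.
The surface balance (absorbed SW + ε·downward IR = σT_s⁴) with T_a⁴ = T_s⁴/2 reduces to T_s = T_e·[2/(2−ε)]^¼ = 268.6 K.
Greenhouse warming: T_s − T_e = 23.35 K.

23.4 K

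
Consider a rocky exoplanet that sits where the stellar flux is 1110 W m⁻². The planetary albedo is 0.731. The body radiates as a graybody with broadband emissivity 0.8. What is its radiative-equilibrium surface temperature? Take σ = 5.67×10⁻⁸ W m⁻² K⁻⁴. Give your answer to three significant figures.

The planet absorbs (1−α)S over its disc πR² and re-emits over 4πR², so the mean absorbed flux is (1−0.731)·1110/4 = 74.65 W m⁻².
Equating to εσT⁴ with ε = 0.8: T = (74.65/0.8σ)^(1/4) = 201.4 K.

201 K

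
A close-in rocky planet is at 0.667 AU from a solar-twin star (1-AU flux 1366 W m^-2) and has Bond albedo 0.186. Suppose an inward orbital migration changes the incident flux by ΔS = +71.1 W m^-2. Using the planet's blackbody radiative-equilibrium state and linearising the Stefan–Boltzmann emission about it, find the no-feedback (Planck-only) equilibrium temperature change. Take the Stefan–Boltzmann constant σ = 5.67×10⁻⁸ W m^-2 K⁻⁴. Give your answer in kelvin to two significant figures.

Irradiance scales as 1/d², so S = 1366 W m^-2 × (1/0.667)² = 3070 W m^-2.
The baseline emission temperature is T_e = 324.0 K.
Only a fraction (1−α) is absorbed and it's spread over 4πR², so ΔF = (1−α)ΔS/4 = 14.47 W m^-2.
Linearising σT⁴ gives d(σT⁴)/dT = 4σT_e³ = 7.714 W m^-2 per K.
Hence the no-feedback warming is ΔF/(4σT_e³) = 1.88 K.

1.9 kelvin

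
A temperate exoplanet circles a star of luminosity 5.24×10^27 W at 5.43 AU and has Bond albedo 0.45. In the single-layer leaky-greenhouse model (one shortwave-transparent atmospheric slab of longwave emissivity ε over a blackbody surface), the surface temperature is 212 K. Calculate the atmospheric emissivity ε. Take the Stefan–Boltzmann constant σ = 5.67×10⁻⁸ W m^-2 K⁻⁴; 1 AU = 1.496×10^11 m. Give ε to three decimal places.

0.483

Orbital distance: d = 5.43 AU = 8.123×10^11 m.
Flux at the orbit: S = L/(4πd²) = 5.24×10^27/(4π·(8.12×10^11)²) = 631.9 W m^-2.
First, T_e = [631.9·(1−0.45)/(4σ)]^(1/4) = 197.9 K.
Since (2−ε)/2 = (T_e/T_s)⁴ = 0.7586, ε = 0.4827.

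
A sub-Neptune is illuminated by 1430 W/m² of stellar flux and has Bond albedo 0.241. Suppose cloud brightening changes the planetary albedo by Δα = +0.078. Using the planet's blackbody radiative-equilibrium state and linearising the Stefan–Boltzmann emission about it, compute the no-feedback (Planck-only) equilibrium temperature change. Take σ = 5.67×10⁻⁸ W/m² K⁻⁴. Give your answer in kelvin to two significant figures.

The baseline emission temperature is T_e = 263.0 K.
The change in absorbed flux is Δ[S(1−α)/4] = −SΔα/4 = -27.89 W/m².
Linearising σT⁴ gives d(σT⁴)/dT = 4σT_e³ = 4.127 W/m² per K.
Hence the no-feedback warming is ΔF/(4σT_e³) = -6.76 K.

-6.8 K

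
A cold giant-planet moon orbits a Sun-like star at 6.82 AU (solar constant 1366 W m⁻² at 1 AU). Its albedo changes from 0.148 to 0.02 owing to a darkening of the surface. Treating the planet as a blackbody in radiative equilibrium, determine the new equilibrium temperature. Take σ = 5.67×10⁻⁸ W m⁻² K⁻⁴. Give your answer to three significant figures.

By the inverse-square law, S = 1366/6.82² = 29.37 W m⁻².
T₂ = [S(1−α₂)/(4σ)]^(1/4) = [29.37·0.98/(4σ)]^(1/4) = 106.1 K.

106 K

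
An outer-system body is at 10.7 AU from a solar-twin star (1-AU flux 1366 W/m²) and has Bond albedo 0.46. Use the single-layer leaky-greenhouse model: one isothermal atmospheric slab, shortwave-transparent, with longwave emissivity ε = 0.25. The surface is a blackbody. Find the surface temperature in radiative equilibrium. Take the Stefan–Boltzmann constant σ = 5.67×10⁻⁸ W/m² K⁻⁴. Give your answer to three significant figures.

Flux at the orbit: S = 1366/(10.7)² = 11.93 W/m².
Effective emission temperature (TOA balance): σT_e⁴ = S(1−α)/4 = 1.611 W/m² → T_e = 73.01 K.
Surface balance with a leaky layer gives σT_s⁴ = σT_e⁴·2/(2−ε), so T_s = T_e·[2/(2−0.25)]^(1/4) = 75.48 K.

75.5 K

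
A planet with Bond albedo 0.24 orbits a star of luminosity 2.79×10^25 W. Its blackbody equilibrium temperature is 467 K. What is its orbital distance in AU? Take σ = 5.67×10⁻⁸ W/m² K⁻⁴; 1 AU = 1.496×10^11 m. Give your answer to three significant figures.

Required flux: S = 4σT⁴/(1−α) = 14190 W/m².
Then d = [L/(4πS)]^(1/2) = 1.251×10^10 m, i.e. 0.08360 AU.

0.0836 AU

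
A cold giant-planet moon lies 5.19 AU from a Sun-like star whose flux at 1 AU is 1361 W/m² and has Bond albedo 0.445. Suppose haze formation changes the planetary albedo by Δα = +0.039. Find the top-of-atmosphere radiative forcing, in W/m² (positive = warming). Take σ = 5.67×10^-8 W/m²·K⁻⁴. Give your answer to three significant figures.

-0.493 W/m²

Irradiance scales as 1/d², so S = 1361 W/m² × (1/5.19)² = 50.53 W/m².
TOA radiative forcing: ΔF = −S·Δα/4 = −50.53·(+0.039)/4 = -0.4926 W/m².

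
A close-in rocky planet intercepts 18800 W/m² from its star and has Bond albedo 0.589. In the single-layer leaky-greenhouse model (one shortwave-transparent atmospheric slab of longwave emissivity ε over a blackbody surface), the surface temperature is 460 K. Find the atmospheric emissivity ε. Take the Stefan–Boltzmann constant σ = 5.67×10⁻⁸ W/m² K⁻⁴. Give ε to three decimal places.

0.478

Effective temperature: T_e = [S(1−α)/(4σ)]^(1/4) = 429.6 K.
Inverting T_s⁴ = 2T_e⁴/(2−ε): (T_e/T_s)⁴ = 0.7609, so ε = 2(1 − 0.7609) = 0.4782.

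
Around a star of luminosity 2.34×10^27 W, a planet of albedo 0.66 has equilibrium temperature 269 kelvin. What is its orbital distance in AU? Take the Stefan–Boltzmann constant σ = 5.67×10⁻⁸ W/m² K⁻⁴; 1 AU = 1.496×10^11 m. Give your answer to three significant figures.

Required flux: S = 4σT⁴/(1−α) = 3493 W/m².
S = L/(4πd²) → d = √(L/4πS) = √(2.34×10^27/(4π·3493)) = 2.309×10^11 m = 1.543 AU.

1.54 AU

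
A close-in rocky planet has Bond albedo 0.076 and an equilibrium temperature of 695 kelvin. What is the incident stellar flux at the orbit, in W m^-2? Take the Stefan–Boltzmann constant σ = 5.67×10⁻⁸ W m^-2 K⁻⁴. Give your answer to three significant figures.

57300 W m^-2

Invert the energy balance for S: S = 4σT⁴/(1−α).
σT⁴ = 5.67×10⁻⁸·(695)⁴ = 13230 W m^-2.
S = 4·13230/0.924 = 57270 W m^-2.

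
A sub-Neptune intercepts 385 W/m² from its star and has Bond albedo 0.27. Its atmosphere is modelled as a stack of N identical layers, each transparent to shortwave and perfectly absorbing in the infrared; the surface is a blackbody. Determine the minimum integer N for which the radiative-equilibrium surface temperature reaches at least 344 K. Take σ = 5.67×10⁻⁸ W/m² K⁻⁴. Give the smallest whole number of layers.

The effective emission temperature is T_e = [S(1−α)/(4σ)]^¼ = 187.6 K.
T_s = (N+1)^(1/4)·T_e ≥ 344 K requires N+1 ≥ (T_s/T_e)⁴ = (344/187.6)⁴ = 11.300.
Rounding up, N = 11.

11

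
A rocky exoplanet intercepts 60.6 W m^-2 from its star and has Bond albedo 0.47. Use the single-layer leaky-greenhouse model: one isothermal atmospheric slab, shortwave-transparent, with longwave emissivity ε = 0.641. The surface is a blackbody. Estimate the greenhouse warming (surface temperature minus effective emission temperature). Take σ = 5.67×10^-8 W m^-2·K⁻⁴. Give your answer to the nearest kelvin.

At the top of the atmosphere, σT_e⁴ = S(1−α)/4 = 8.030 W m^-2, giving T_e = 109.1 K.
For a single slab of emissivity ε, T_s⁴ = 2T_e⁴/(2−ε); thus T_s = 109.1·(1.472)^(1/4) = 120.2 K.
The atmosphere warms the surface by 11.06 K.

11 K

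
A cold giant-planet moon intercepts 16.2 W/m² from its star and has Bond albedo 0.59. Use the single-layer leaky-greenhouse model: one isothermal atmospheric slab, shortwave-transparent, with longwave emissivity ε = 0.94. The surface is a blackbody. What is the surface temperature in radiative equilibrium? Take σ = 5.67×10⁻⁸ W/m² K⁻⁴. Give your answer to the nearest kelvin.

86 K

Effective emission temperature (TOA balance): σT_e⁴ = S(1−α)/4 = 1.661 W/m² → T_e = 73.56 K.
For a single slab of emissivity ε, T_s⁴ = 2T_e⁴/(2−ε); thus T_s = 73.56·(1.887)^(1/4) = 86.22 K.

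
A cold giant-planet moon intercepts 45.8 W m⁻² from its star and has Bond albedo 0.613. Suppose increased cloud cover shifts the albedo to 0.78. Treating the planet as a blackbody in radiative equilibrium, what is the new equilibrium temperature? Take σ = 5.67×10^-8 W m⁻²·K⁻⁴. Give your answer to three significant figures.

81.6 kelvin

New equilibrium: T₂ = [(1−0.78)·45.80/(4σ)]^(1/4) = 81.64 K.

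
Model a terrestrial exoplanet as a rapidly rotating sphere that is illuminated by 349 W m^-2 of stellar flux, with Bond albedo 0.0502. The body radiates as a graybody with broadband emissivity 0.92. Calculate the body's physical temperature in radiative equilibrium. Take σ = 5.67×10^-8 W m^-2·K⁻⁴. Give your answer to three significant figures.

200 K

Absorbed flux (global mean): S(1−α)/4 = 349.0·0.95/4 = 82.87 W m^-2.
Equating to εσT⁴ with ε = 0.92: T = (82.87/0.92σ)^(1/4) = 199.6 K.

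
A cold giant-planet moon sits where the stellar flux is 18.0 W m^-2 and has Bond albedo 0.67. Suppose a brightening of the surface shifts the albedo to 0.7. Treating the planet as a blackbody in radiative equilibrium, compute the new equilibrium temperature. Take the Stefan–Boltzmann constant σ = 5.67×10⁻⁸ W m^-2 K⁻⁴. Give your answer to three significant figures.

69.9 K

New equilibrium: T₂ = [(1−0.7)·18.00/(4σ)]^(1/4) = 69.85 K.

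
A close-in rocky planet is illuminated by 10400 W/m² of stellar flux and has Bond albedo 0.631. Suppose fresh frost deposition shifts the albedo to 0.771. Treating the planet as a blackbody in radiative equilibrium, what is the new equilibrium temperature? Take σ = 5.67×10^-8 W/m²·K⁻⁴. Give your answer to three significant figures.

320 kelvin

New equilibrium: T₂ = [(1−0.771)·10400/(4σ)]^(1/4) = 320.1 K.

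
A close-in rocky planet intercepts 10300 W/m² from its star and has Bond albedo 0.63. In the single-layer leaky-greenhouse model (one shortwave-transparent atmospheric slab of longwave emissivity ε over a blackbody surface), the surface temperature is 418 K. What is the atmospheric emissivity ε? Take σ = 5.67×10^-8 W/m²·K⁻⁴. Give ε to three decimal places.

0.899

Effective temperature: T_e = [S(1−α)/(4σ)]^(1/4) = 360.0 K.
T_s⁴ = T_e⁴·2/(2−ε) → ε = 2 − 2(T_e/T_s)⁴ = 2 − 2·(360.0/418)⁴ = 0.8992.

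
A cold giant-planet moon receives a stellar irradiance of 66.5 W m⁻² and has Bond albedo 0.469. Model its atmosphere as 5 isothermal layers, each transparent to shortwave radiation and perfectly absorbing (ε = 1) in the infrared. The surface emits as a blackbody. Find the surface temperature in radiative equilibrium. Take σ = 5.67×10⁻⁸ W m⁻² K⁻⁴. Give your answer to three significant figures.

175 K

OLR = S(1−α)/4 = 8.828 W m⁻²; the top layer radiates at T_e = 111.7 K.
Layer-by-layer balance gives σT_s⁴ = (N+1)σT_e⁴, so T_s = 6^¼·111.7 = 174.8 K.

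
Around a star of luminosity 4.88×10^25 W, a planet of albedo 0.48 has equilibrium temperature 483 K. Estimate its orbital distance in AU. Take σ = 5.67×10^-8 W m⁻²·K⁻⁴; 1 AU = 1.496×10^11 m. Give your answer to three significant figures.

0.0855 AU

Energy balance gives S = 4σT⁴/(1−α) = 23740 W m⁻².
From L = 4πd²S, d = √(4.88×10^25/(4π·23740)) = 1.279×10^10 m = 0.08550 AU.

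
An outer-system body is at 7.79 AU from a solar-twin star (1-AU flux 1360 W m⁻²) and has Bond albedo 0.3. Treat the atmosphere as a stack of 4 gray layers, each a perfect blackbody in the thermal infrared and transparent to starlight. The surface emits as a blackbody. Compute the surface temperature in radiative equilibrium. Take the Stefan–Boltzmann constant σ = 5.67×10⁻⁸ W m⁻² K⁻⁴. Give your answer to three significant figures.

136 kelvin

Flux at the orbit: S = 1360/(7.79)² = 22.41 W m⁻².
OLR = S(1−α)/4 = 3.922 W m⁻²; the top layer radiates at T_e = 91.20 K.
Layer-by-layer balance gives σT_s⁴ = (N+1)σT_e⁴, so T_s = 5^¼·91.20 = 136.4 K.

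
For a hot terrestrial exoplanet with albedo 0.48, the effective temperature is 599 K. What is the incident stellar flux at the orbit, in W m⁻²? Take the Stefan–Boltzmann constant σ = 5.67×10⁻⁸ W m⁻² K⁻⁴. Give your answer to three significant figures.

56100 W m⁻²

Invert the energy balance for S: S = 4σT⁴/(1−α).
σT⁴ = 5.67×10⁻⁸·(599)⁴ = 7299 W m⁻².
S = 4·7299/0.52 = 56150 W m⁻².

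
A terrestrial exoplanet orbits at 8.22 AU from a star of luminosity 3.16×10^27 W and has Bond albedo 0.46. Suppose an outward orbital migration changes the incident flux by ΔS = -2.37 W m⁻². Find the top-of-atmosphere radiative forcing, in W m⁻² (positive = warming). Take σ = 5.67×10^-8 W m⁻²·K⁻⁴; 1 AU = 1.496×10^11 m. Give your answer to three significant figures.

d = 8.22 × 1.496×10^11 m = 1.230×10^12 m.
Spreading L over a sphere of radius d: S = 3.16×10^27/(4π·1.23×10^12²) = 166.3 W m⁻².
TOA radiative forcing: ΔF = (1−α)ΔS/4 = 0.54·(-2.37)/4 = -0.3200 W m⁻².

-0.320 W m⁻²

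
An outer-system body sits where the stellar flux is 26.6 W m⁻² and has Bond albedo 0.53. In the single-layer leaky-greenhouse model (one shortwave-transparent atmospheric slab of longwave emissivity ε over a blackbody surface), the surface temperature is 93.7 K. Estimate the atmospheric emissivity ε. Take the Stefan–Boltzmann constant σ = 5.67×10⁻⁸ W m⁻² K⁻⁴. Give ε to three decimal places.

First, T_e = [26.60·(1−0.53)/(4σ)]^(1/4) = 86.17 K.
Since (2−ε)/2 = (T_e/T_s)⁴ = 0.7151, ε = 0.5698.

0.570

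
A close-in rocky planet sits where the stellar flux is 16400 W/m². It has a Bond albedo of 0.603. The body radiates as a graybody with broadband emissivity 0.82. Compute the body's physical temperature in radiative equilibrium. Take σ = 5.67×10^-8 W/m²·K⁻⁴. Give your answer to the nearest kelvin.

433 K

Averaging over the sphere, the absorbed flux is S(1−α)/4 = 1628 W/m².
Radiative balance εσT⁴ = 1628 gives T = [1628/(0.82·σ)]^(1/4) = 432.6 K.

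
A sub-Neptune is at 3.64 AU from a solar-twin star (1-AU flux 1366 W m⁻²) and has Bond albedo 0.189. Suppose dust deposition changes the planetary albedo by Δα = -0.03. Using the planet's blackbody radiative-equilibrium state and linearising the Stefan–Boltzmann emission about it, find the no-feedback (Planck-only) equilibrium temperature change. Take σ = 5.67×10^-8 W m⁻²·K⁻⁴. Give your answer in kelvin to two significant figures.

1.3 K

Flux at the orbit: S = 1366/(3.64)² = 103.1 W m⁻².
Reference equilibrium: T_e = [S(1−α)/(4σ)]^(1/4) = 138.6 K.
TOA radiative forcing: ΔF = −S·Δα/4 = −103.1·(-0.03)/4 = 0.7732 W m⁻².
Planck response: λ_P = 4σT_e³ = 4·5.67×10⁻⁸·(138.6)³ = 0.6034 W m⁻²/K.
ΔT₀ = ΔF/λ_P = 0.7732/0.6034 = 1.28 K.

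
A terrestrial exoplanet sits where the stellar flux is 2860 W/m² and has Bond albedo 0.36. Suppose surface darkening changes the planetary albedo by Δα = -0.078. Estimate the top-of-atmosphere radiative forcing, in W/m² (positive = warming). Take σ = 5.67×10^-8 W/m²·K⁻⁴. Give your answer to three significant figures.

TOA radiative forcing: ΔF = −S·Δα/4 = −2860·(-0.078)/4 = 55.77 W/m².

55.8 W/m²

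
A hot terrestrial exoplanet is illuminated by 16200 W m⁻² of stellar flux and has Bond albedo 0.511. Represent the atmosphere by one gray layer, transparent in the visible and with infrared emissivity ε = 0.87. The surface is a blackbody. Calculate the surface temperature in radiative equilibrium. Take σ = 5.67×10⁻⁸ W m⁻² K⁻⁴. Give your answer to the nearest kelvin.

499 K

The planet radiates to space at T_e = [S(1−α)/(4σ)]^(1/4) = 432.3 K.
Surface balance with a leaky layer gives σT_s⁴ = σT_e⁴·2/(2−ε), so T_s = T_e·[2/(2−0.87)]^(1/4) = 498.6 K.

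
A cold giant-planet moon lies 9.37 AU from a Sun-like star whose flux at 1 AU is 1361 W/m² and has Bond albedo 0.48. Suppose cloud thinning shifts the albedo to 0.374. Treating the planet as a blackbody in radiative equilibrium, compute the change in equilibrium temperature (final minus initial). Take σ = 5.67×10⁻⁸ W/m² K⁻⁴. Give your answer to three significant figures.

Irradiance scales as 1/d², so S = 1361 W/m² × (1/9.37)² = 15.50 W/m².
Before: T₁ = [15.50·0.52/(4σ)]^(1/4) = 77.21 K.
After:  T₂ = [15.50·0.626/(4σ)]^(1/4) = 80.88 K.
Change: 80.88 − 77.21 = 3.665 K.

3.67 K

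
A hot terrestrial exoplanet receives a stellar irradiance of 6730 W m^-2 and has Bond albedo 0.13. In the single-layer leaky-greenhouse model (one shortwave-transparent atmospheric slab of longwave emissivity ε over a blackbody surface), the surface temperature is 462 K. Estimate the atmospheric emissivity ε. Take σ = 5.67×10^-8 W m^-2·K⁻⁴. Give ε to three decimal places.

0.867

Effective temperature: T_e = [S(1−α)/(4σ)]^(1/4) = 400.8 K.
T_s⁴ = T_e⁴·2/(2−ε) → ε = 2 − 2(T_e/T_s)⁴ = 2 − 2·(400.8/462)⁴ = 0.8667.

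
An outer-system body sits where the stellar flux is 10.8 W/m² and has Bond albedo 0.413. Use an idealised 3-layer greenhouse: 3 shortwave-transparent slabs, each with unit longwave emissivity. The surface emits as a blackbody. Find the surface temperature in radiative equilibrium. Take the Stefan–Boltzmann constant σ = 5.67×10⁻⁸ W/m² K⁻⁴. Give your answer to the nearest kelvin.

The effective emission temperature is T_e = [S(1−α)/(4σ)]^¼ = 72.71 K.
With N = 3 opaque layers, T_s = (N+1)^(1/4)·T_e = 4^(1/4)·72.71 = 102.8 K.

103 K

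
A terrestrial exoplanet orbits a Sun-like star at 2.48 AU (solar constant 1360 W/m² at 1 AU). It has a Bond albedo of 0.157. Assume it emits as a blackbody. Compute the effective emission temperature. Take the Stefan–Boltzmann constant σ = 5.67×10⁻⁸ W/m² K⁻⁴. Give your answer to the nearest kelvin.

By the inverse-square law, S = 1360/2.48² = 221.1 W/m².
Averaging over the sphere, the absorbed flux is S(1−α)/4 = 46.60 W/m².
In equilibrium σT⁴ equals this, so T = 169.3 K.

169 K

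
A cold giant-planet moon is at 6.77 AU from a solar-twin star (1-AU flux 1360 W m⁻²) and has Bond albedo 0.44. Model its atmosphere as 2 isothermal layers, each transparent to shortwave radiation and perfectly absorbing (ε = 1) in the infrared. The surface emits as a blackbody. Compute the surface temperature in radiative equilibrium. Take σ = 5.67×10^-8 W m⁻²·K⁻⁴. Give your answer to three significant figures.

122 K

By the inverse-square law, S = 1360/6.77² = 29.67 W m⁻².
Top-of-atmosphere balance: σT_e⁴ = S(1−α)/4 = 4.154 W m⁻² → T_e = 92.52 K.
For an N-layer opaque stack, T_s⁴ = (N+1)T_e⁴, hence T_s = (3)^(1/4)×92.52 K = 121.8 K.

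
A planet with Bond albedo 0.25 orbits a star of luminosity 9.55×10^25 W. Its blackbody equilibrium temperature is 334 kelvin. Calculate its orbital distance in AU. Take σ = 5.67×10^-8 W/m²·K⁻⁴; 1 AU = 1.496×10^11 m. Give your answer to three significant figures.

0.300 AU

Required flux: S = 4σT⁴/(1−α) = 3763 W/m².
From L = 4πd²S, d = √(9.55×10^25/(4π·3763)) = 4.494×10^10 m = 0.3004 AU.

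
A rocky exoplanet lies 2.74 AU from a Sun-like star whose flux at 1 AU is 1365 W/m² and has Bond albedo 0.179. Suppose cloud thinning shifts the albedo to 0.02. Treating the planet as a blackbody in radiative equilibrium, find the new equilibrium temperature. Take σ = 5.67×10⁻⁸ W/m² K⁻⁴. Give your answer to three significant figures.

Flux at the orbit: S = 1365/(2.74)² = 181.8 W/m².
T₂ = [S(1−α₂)/(4σ)]^(1/4) = [181.8·0.98/(4σ)]^(1/4) = 167.4 K.

167 K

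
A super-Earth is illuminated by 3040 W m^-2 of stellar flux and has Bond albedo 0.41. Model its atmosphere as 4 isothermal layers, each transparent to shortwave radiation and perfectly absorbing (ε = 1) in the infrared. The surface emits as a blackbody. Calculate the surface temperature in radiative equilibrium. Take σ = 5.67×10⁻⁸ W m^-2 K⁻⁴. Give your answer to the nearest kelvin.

446 K

OLR = S(1−α)/4 = 448.4 W m^-2; the top layer radiates at T_e = 298.2 K.
With N = 4 opaque layers, T_s = (N+1)^(1/4)·T_e = 5^(1/4)·298.2 = 445.9 K.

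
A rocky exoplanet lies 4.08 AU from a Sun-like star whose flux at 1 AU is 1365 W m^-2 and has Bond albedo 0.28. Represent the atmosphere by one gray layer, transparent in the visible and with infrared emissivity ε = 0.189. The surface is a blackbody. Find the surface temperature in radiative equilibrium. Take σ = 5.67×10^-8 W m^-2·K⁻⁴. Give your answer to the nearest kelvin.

Irradiance scales as 1/d², so S = 1365 W m^-2 × (1/4.08)² = 82.00 W m^-2.
The planet radiates to space at T_e = [S(1−α)/(4σ)]^(1/4) = 127.0 K.
The surface balance (absorbed SW + ε·downward IR = σT_s⁴) with T_a⁴ = T_s⁴/2 reduces to T_s = T_e·[2/(2−ε)]^¼ = 130.2 K.

130 kelvin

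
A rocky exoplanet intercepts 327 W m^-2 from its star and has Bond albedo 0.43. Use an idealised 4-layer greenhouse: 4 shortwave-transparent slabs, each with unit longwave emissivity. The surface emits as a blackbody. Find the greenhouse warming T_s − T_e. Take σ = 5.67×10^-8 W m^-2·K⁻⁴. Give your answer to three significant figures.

Top-of-atmosphere balance: σT_e⁴ = S(1−α)/4 = 46.60 W m^-2 → T_e = 169.3 K.
Surface: T_s = (5)^¼·T_e = 253.2 K.
So the greenhouse effect raises the surface by 253.2 − 169.3 = 83.87 K.

83.9 K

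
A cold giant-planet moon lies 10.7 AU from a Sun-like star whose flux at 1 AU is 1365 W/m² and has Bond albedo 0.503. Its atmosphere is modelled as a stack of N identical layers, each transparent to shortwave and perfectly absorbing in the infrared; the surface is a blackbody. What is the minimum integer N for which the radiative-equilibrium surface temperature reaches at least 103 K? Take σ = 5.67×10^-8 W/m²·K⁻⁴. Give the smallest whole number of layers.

Flux at the orbit: S = 1365/(10.7)² = 11.92 W/m².
OLR = S(1−α)/4 = 1.481 W/m²; the top layer radiates at T_e = 71.49 K.
Since T_s⁴ = (N+1)T_e⁴, we need N ≥ (T_s/T_e)⁴ − 1 = 3.308.
So N ≥ 3.308; the smallest integer is N = 4.

4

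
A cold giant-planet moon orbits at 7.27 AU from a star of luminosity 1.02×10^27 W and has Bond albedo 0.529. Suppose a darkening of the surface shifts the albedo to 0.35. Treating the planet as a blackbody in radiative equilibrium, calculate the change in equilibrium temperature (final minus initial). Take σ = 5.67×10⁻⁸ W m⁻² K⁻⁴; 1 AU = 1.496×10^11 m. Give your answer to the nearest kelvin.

9 K

d = 7.27 × 1.496×10^11 m = 1.088×10^12 m.
S = L/(4πd²) = 68.62 W m⁻².
With α = 0.529, T₁ = 109.3 K.
With α = 0.35, T₂ = 118.4 K.
Change: 118.4 − 109.3 = 9.162 K.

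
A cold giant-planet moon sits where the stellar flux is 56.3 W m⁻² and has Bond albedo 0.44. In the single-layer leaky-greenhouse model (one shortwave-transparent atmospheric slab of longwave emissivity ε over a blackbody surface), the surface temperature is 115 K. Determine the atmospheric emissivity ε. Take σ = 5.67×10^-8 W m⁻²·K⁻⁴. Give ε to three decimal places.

0.410

First, T_e = [56.30·(1−0.44)/(4σ)]^(1/4) = 108.6 K.
Since (2−ε)/2 = (T_e/T_s)⁴ = 0.7948, ε = 0.4104.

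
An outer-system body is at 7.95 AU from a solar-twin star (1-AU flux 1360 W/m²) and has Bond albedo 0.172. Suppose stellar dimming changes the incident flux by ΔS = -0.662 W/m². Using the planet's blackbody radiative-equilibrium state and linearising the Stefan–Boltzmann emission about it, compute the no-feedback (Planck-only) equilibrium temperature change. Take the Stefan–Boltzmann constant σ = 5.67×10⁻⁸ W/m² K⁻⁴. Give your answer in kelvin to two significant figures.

-0.72 K

By the inverse-square law, S = 1360/7.95² = 21.52 W/m².
Unperturbed T_e = [21.52·(1−0.172)/(4σ)]^¼ = 94.15 K.
ΔF = Δ[S(1−α)]/4 = (1−0.172)·-0.662/4 = -0.1370 W/m².
Planck response: λ_P = 4σT_e³ = 4·5.67×10⁻⁸·(94.15)³ = 0.1893 W/m²/K.
Hence the no-feedback warming is ΔF/(4σT_e³) = -0.724 K.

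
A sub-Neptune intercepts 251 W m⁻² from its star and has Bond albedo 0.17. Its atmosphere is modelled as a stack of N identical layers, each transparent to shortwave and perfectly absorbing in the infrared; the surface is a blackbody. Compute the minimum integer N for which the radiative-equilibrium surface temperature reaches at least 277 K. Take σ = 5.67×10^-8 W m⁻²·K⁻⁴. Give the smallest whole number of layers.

6

The effective emission temperature is T_e = [S(1−α)/(4σ)]^¼ = 174.1 K.
Need (N+1)T_e⁴ ≥ T_s⁴, i.e. N+1 ≥ (277/174.1)⁴ = 6.409.
Rounding up, N = 6.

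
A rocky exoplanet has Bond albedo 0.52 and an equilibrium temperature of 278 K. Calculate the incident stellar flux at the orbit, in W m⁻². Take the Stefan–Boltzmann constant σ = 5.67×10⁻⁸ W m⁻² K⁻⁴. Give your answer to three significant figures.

Invert the energy balance for S: S = 4σT⁴/(1−α).
The emitted flux is σT⁴ = 338.7 W m⁻².
S = 4·338.7/0.48 = 2822 W m⁻².

2820 W m⁻²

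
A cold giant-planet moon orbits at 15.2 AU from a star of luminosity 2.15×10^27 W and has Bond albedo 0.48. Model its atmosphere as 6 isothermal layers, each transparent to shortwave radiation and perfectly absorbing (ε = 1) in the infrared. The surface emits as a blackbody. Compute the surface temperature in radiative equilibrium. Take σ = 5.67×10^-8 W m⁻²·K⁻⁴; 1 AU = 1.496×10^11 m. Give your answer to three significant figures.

152 K

Orbital distance: d = 15.2 AU = 2.274×10^12 m.
Spreading L over a sphere of radius d: S = 2.15×10^27/(4π·2.27×10^12²) = 33.09 W m⁻².
OLR = S(1−α)/4 = 4.302 W m⁻²; the top layer radiates at T_e = 93.33 K.
For an N-layer opaque stack, T_s⁴ = (N+1)T_e⁴, hence T_s = (7)^(1/4)×93.33 K = 151.8 K.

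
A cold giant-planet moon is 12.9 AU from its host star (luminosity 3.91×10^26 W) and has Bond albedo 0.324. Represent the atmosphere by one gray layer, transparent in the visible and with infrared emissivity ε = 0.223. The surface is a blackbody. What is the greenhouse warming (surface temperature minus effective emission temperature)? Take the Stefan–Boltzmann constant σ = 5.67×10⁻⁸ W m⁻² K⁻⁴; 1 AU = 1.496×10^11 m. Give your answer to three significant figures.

Orbital distance: d = 12.9 AU = 1.930×10^12 m.
S = L/(4πd²) = 8.355 W m⁻².
Effective emission temperature (TOA balance): σT_e⁴ = S(1−α)/4 = 1.412 W m⁻² → T_e = 70.64 K.
For a single slab of emissivity ε, T_s⁴ = 2T_e⁴/(2−ε); thus T_s = 70.64·(1.125)^(1/4) = 72.76 K.
The atmosphere warms the surface by 2.119 K.

2.12 kelvin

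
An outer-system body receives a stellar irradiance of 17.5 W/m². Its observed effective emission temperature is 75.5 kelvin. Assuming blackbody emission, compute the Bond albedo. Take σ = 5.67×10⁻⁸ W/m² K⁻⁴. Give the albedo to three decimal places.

Energy balance: S(1−α)/4 = σT⁴, so 1−α = 4σT⁴/S.
4σT⁴ = 4·5.67×10⁻⁸·(75.5)⁴ = 7.369 W/m².
1−α = 7.369/17.50 = 0.4211, so α = 0.5789.

0.579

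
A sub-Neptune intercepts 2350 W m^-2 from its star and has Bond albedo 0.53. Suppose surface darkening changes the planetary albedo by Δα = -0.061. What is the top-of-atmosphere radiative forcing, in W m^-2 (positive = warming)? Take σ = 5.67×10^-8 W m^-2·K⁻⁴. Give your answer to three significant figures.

ΔF = −(S/4)Δα = −(2350/4)×(-0.061) = 35.84 W m^-2.

35.8 W m^-2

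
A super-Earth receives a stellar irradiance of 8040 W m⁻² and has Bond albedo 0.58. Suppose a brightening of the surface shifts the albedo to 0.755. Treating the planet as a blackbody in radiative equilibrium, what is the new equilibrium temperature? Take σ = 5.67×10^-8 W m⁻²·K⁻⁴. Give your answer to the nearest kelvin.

305 K

New equilibrium: T₂ = [(1−0.755)·8040/(4σ)]^(1/4) = 305.3 K.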